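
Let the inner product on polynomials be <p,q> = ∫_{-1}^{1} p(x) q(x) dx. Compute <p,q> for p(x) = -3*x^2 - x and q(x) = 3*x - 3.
<p,q> = 4

Expand the product: p(x)·q(x) = -9*x^3 + 6*x^2 + 3*x.
∫_{-1}^{1} of each monomial x^k gives [2/(k+1) if k even, 0 if k odd]. Integrating term-by-term (or equivalently evaluating the antiderivative F(x) = -9*x^4/4 + 2*x^3 + 3*x^2/2 at the endpoints):
  F(1) − F(−1) = 5/4 − (-11/4) = 4.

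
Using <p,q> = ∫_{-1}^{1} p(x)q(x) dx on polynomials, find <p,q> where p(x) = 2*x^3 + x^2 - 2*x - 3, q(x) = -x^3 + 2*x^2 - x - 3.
<p,q> = 1424/105

Expand the product: p(x)·q(x) = -2*x^6 + 3*x^5 + 2*x^4 - 8*x^3 - 7*x^2 + 9*x + 9.
∫_{-1}^{1} of each monomial x^k gives [2/(k+1) if k even, 0 if k odd]. Integrating term-by-term (or equivalently evaluating the antiderivative F(x) = -2*x^7/7 + x^6/2 + 2*x^5/5 - 2*x^4 - 7*x^3/3 + 9*x^2/2 + 9*x at the endpoints):
  F(1) − F(−1) = 1027/105 − (-397/105) = 1424/105.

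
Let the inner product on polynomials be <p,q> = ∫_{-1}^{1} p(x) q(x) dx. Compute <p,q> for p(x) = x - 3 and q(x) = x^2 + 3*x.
<p,q> = 0

Expand the product: p(x)·q(x) = x^3 - 9*x.
∫_{-1}^{1} of each monomial x^k gives [2/(k+1) if k even, 0 if k odd]. Integrating term-by-term (or equivalently evaluating the antiderivative F(x) = x^4/4 - 9*x^2/2 at the endpoints):
  F(1) − F(−1) = -17/4 − (-17/4) = 0.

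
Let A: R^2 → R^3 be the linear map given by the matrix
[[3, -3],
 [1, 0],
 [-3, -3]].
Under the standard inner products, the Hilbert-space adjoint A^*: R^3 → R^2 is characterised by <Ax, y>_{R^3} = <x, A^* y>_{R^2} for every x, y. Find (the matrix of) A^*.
A^* = A^T =
[[3, 1, -3],
 [-3, 0, -3]]

For real matrices with standard dot products, the defining identity <Ax, y> = <x, A^* y> gives (Ax)^T y = x^T (A^*) y, i.e. x^T A^T y = x^T (A^*) y. Since this holds for all x, y, we must have A^* = A^T. Therefore
A^* =
[[3, 1, -3],
 [-3, 0, -3]].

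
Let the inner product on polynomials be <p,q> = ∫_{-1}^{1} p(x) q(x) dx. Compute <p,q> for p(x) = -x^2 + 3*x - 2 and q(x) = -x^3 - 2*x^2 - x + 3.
<p,q> = -206/15

Expand the product: p(x)·q(x) = x^5 - x^4 - 3*x^3 - 2*x^2 + 11*x - 6.
∫_{-1}^{1} of each monomial x^k gives [2/(k+1) if k even, 0 if k odd]. Integrating term-by-term (or equivalently evaluating the antiderivative F(x) = x^6/6 - x^5/5 - 3*x^4/4 - 2*x^3/3 + 11*x^2/2 - 6*x at the endpoints):
  F(1) − F(−1) = -39/20 − (707/60) = -206/15.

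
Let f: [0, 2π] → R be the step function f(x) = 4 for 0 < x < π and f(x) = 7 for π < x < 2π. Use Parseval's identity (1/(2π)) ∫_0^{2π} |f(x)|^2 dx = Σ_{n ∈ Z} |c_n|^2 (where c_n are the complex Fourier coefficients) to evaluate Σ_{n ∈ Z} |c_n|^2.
Σ |c_n|^2 = 65/2

Parseval equates the L^2 energy of f (normalised by 1/(2π)) with the ℓ^2 sum of its Fourier coefficients: (1/(2π)) ∫_0^{2π} |f|^2 = Σ |c_n|^2.
Compute the left side: (1/(2π)) [∫_0^π 4^2 dx + ∫_π^{2π} 7^2 dx] = (1/(2π)) · (16π + 49π) = (16 + 49)/2 = 65/2.
So Σ_{n ∈ Z} |c_n|^2 = 65/2.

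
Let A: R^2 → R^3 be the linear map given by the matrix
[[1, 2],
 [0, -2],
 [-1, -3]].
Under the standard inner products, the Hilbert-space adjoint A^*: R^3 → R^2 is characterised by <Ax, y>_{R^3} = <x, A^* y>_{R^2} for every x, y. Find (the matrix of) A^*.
A^* = A^T =
[[1, 0, -1],
 [2, -2, -3]]

For real matrices with standard dot products, the defining identity <Ax, y> = <x, A^* y> gives (Ax)^T y = x^T (A^*) y, i.e. x^T A^T y = x^T (A^*) y. Since this holds for all x, y, we must have A^* = A^T. Therefore
A^* =
[[1, 0, -1],
 [2, -2, -3]].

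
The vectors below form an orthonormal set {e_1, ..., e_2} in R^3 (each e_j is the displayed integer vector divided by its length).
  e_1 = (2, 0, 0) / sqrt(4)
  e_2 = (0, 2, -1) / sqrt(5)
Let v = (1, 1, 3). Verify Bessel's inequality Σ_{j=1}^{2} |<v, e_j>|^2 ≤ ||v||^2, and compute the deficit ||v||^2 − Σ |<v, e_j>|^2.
Σ |<v, e_j>|^2 = 6/5; ||v||^2 = 11; deficit = 49/5

Write each e_j = u_j / sqrt(<u_j, u_j>) where u_j is the displayed integer vector. Then <v, e_j> = <v, u_j> / sqrt(<u_j, u_j>), so |<v, e_j>|^2 = <v, u_j>^2 / <u_j, u_j>.
Coefficients: <v, e_1> = 2/sqrt(4), <v, e_2> = -1/sqrt(5).
Square and sum: Σ |<v, e_j>|^2 = 6/5.
Compute ||v||^2 = v·v = 11.
Deficit = 11 − 6/5 = 49/5 ≥ 0, confirming Bessel's inequality. (The deficit equals ||v − Σ <v,e_j> e_j||^2, the squared distance from v to span{e_j}.)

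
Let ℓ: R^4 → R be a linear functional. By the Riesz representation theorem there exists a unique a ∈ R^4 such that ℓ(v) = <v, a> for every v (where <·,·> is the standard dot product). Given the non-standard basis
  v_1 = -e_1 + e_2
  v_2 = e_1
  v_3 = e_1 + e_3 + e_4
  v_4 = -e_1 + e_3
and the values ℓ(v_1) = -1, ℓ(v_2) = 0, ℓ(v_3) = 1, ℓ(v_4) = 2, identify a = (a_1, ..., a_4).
a = (0, -1, 2, -1)

Write a = (a_1, ..., a_4) in the standard basis. For each basis vector v_i, ℓ(v_i) = <v_i, a> is a linear equation in the a_j's. Collect the n equations into a matrix system V a = ℓ, where row i of V is v_i (expressed in the standard basis). Since V is invertible (lower-triangular with 1s on the diagonal, up to permutation), solve by back-substitution:
  V =
[[-1, 1, 0, 0],
 [1, 0, 0, 0],
 [1, 0, 1, 1],
 [-1, 0, 1, 0]]
  V a = (-1, 0, 1, 2)
Solving gives a = (0, -1, 2, -1).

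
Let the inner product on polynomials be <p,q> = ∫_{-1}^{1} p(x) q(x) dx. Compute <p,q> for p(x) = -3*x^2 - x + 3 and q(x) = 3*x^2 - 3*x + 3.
<p,q> = 82/5

Expand the product: p(x)·q(x) = -9*x^4 + 6*x^3 + 3*x^2 - 12*x + 9.
∫_{-1}^{1} of each monomial x^k gives [2/(k+1) if k even, 0 if k odd]. Integrating term-by-term (or equivalently evaluating the antiderivative F(x) = -9*x^5/5 + 3*x^4/2 + x^3 - 6*x^2 + 9*x at the endpoints):
  F(1) − F(−1) = 37/10 − (-127/10) = 82/5.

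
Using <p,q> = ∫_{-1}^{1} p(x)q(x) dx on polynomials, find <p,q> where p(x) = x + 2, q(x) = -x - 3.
<p,q> = -38/3

Expand the product: p(x)·q(x) = -x^2 - 5*x - 6.
∫_{-1}^{1} of each monomial x^k gives [2/(k+1) if k even, 0 if k odd]. Integrating term-by-term (or equivalently evaluating the antiderivative F(x) = -x^3/3 - 5*x^2/2 - 6*x at the endpoints):
  F(1) − F(−1) = -53/6 − (23/6) = -38/3.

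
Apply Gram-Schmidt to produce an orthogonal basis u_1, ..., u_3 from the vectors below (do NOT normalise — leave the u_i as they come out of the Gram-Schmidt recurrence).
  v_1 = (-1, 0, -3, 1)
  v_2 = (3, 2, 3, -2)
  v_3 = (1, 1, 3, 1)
Orthogonal basis:
  u_1 = (-1, 0, -3, 1)
  u_2 = (19/11, 2, -9/11, -8/11)
  u_3 = (1/15, 13/15, 3/5, 28/15)

Apply the Gram-Schmidt recurrence
  u_1 = v_1
  u_i = v_i − Σ_{j<i} ((v_i · u_j) / (u_j · u_j)) · u_j.

Step by step this gives:
  u_1 = (-1, 0, -3, 1)
  u_2 = (19/11, 2, -9/11, -8/11)
  u_3 = (1/15, 13/15, 3/5, 28/15)

Orthogonality check:
  u_2 · u_1 = 0 (should be 0)
  u_3 · u_1 = 0 (should be 0)
  u_3 · u_2 = 0 (should be 0)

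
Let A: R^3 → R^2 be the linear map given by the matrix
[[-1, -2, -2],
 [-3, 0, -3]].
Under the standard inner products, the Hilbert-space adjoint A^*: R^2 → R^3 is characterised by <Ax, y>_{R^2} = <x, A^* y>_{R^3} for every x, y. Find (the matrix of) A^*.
A^* = A^T =
[[-1, -3],
 [-2, 0],
 [-2, -3]]

For real matrices with standard dot products, the defining identity <Ax, y> = <x, A^* y> gives (Ax)^T y = x^T (A^*) y, i.e. x^T A^T y = x^T (A^*) y. Since this holds for all x, y, we must have A^* = A^T. Therefore
A^* =
[[-1, -3],
 [-2, 0],
 [-2, -3]].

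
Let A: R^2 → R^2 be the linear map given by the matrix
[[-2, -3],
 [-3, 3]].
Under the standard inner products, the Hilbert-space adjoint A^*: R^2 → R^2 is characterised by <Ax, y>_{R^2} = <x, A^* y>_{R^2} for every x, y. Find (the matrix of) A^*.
A^* = A^T =
[[-2, -3],
 [-3, 3]]

For real matrices with standard dot products, the defining identity <Ax, y> = <x, A^* y> gives (Ax)^T y = x^T (A^*) y, i.e. x^T A^T y = x^T (A^*) y. Since this holds for all x, y, we must have A^* = A^T. Therefore
A^* =
[[-2, -3],
 [-3, 3]].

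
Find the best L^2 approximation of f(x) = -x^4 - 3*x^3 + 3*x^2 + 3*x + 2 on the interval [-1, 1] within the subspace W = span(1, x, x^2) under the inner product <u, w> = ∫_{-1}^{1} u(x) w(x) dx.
g(x) = 15*x^2/7 + 6*x/5 + 73/35

The best approximation g ∈ W is the orthogonal projection of f onto W. Writing g = a_0 + a_1 x + a_2 x^2, the coefficients solve the normal equations G · a = b where
  G_{ij} = <φ_i, φ_j> and b_i = <f, φ_i>, with φ_0 = 1, φ_1 = x, φ_2 = x^2.
G =
  [2, 0, 2/3]
  [0, 2/3, 0]
  [2/3, 0, 2/5],
b = (28/5, 4/5, 236/105).
Solving gives a_0 = 73/35, a_1 = 6/5, a_2 = 15/7, so
  g(x) = 15*x^2/7 + 6*x/5 + 73/35.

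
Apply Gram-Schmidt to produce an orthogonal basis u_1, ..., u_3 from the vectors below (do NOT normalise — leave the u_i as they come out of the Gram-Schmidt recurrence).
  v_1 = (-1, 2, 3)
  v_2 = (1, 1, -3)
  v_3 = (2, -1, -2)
Orthogonal basis:
  u_1 = (-1, 2, 3)
  u_2 = (3/7, 15/7, -9/7)
  u_3 = (6/5, 0, 2/5)

Apply the Gram-Schmidt recurrence
  u_1 = v_1
  u_i = v_i − Σ_{j<i} ((v_i · u_j) / (u_j · u_j)) · u_j.

Step by step this gives:
  u_1 = (-1, 2, 3)
  u_2 = (3/7, 15/7, -9/7)
  u_3 = (6/5, 0, 2/5)

Orthogonality check:
  u_2 · u_1 = 0 (should be 0)
  u_3 · u_1 = 0 (should be 0)
  u_3 · u_2 = 0 (should be 0)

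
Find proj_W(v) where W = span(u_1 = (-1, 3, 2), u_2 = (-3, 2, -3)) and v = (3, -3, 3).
proj_W(v) = (78/23, -816/299, 834/299)

Set up U = [u_1 | ... | u_2] ∈ R^(3×2). The projector onto W = col(U) is P = U (U^T U)^(-1) U^T.
Compute U^T U =
  [14, 3]
  [3, 22],
and U^T v = (-6, -24).
Solve U^T U · c = U^T v for the coefficients: c = (-60/299, -318/299). The projection is proj_W(v) = U c.
Check: (v - proj_W(v)) · u_1 = 0  (should be 0).
Check: (v - proj_W(v)) · u_2 = 0  (should be 0).
Result: proj_W(v) = (78/23, -816/299, 834/299).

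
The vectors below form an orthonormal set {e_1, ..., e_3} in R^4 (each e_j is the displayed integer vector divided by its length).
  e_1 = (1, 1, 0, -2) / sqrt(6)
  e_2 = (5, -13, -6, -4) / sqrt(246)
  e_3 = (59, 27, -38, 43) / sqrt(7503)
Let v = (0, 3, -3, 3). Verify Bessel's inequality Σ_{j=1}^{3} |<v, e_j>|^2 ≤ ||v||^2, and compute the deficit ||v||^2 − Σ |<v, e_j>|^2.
Σ |<v, e_j>|^2 = 1215/61; ||v||^2 = 27; deficit = 432/61

Write each e_j = u_j / sqrt(<u_j, u_j>) where u_j is the displayed integer vector. Then <v, e_j> = <v, u_j> / sqrt(<u_j, u_j>), so |<v, e_j>|^2 = <v, u_j>^2 / <u_j, u_j>.
Coefficients: <v, e_1> = -3/sqrt(6), <v, e_2> = -33/sqrt(246), <v, e_3> = 324/sqrt(7503).
Square and sum: Σ |<v, e_j>|^2 = 1215/61.
Compute ||v||^2 = v·v = 27.
Deficit = 27 − 1215/61 = 432/61 ≥ 0, confirming Bessel's inequality. (The deficit equals ||v − Σ <v,e_j> e_j||^2, the squared distance from v to span{e_j}.)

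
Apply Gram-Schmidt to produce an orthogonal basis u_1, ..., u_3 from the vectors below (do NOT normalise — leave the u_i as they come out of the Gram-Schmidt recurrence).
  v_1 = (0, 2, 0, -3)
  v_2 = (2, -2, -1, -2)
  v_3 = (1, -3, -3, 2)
Orthogonal basis:
  u_1 = (0, 2, 0, -3)
  u_2 = (2, -30/13, -1, -20/13)
  u_3 = (-13/33, 5/11, -76/33, 10/33)

Apply the Gram-Schmidt recurrence
  u_1 = v_1
  u_i = v_i − Σ_{j<i} ((v_i · u_j) / (u_j · u_j)) · u_j.

Step by step this gives:
  u_1 = (0, 2, 0, -3)
  u_2 = (2, -30/13, -1, -20/13)
  u_3 = (-13/33, 5/11, -76/33, 10/33)

Orthogonality check:
  u_2 · u_1 = 0 (should be 0)
  u_3 · u_1 = 0 (should be 0)
  u_3 · u_2 = 0 (should be 0)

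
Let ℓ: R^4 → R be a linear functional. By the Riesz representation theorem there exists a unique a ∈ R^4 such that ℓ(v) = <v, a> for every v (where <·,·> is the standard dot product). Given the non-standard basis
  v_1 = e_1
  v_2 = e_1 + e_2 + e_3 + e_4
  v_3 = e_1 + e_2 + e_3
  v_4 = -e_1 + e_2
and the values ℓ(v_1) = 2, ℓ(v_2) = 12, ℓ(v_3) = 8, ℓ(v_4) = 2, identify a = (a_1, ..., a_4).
a = (2, 4, 2, 4)

Write a = (a_1, ..., a_4) in the standard basis. For each basis vector v_i, ℓ(v_i) = <v_i, a> is a linear equation in the a_j's. Collect the n equations into a matrix system V a = ℓ, where row i of V is v_i (expressed in the standard basis). Since V is invertible (lower-triangular with 1s on the diagonal, up to permutation), solve by back-substitution:
  V =
[[1, 0, 0, 0],
 [1, 1, 1, 1],
 [1, 1, 1, 0],
 [-1, 1, 0, 0]]
  V a = (2, 12, 8, 2)
Solving gives a = (2, 4, 2, 4).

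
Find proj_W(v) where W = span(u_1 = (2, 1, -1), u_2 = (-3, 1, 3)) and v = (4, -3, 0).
proj_W(v) = (2, -3/2, -5/2)

Set up U = [u_1 | ... | u_2] ∈ R^(3×2). The projector onto W = col(U) is P = U (U^T U)^(-1) U^T.
Compute U^T U =
  [6, -8]
  [-8, 19],
and U^T v = (5, -15).
Solve U^T U · c = U^T v for the coefficients: c = (-1/2, -1). The projection is proj_W(v) = U c.
Check: (v - proj_W(v)) · u_1 = 0  (should be 0).
Check: (v - proj_W(v)) · u_2 = 0  (should be 0).
Result: proj_W(v) = (2, -3/2, -5/2).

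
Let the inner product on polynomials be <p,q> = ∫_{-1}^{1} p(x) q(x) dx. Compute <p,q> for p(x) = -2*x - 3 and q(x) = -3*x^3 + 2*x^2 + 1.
<p,q> = -38/5

Expand the product: p(x)·q(x) = 6*x^4 + 5*x^3 - 6*x^2 - 2*x - 3.
∫_{-1}^{1} of each monomial x^k gives [2/(k+1) if k even, 0 if k odd]. Integrating term-by-term (or equivalently evaluating the antiderivative F(x) = 6*x^5/5 + 5*x^4/4 - 2*x^3 - x^2 - 3*x at the endpoints):
  F(1) − F(−1) = -71/20 − (81/20) = -38/5.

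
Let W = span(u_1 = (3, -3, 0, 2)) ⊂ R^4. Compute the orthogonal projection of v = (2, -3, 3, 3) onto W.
proj_W(v) = (63/22, -63/22, 0, 21/11)

Set up U = [u_1 | ... | u_1] ∈ R^(4×1). The projector onto W = col(U) is P = U (U^T U)^(-1) U^T.
Compute U^T U =
  [22],
and U^T v = (21).
Solve U^T U · c = U^T v for the coefficients: c = (21/22). The projection is proj_W(v) = U c.
Check: (v - proj_W(v)) · u_1 = 0  (should be 0).
Result: proj_W(v) = (63/22, -63/22, 0, 21/11).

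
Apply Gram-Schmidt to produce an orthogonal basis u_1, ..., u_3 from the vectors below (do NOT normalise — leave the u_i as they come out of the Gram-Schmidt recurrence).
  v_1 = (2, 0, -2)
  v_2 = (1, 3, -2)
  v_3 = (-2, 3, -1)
Orthogonal basis:
  u_1 = (2, 0, -2)
  u_2 = (-1/2, 3, -1/2)
  u_3 = (-18/19, -6/19, -18/19)

Apply the Gram-Schmidt recurrence
  u_1 = v_1
  u_i = v_i − Σ_{j<i} ((v_i · u_j) / (u_j · u_j)) · u_j.

Step by step this gives:
  u_1 = (2, 0, -2)
  u_2 = (-1/2, 3, -1/2)
  u_3 = (-18/19, -6/19, -18/19)

Orthogonality check:
  u_2 · u_1 = 0 (should be 0)
  u_3 · u_1 = 0 (should be 0)
  u_3 · u_2 = 0 (should be 0)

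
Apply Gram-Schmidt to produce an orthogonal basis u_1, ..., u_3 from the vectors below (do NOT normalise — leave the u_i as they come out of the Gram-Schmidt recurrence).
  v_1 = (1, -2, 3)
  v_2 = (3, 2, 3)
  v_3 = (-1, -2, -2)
Orthogonal basis:
  u_1 = (1, -2, 3)
  u_2 = (17/7, 22/7, 9/7)
  u_3 = (48/61, -24/61, -32/61)

Apply the Gram-Schmidt recurrence
  u_1 = v_1
  u_i = v_i − Σ_{j<i} ((v_i · u_j) / (u_j · u_j)) · u_j.

Step by step this gives:
  u_1 = (1, -2, 3)
  u_2 = (17/7, 22/7, 9/7)
  u_3 = (48/61, -24/61, -32/61)

Orthogonality check:
  u_2 · u_1 = 0 (should be 0)
  u_3 · u_1 = 0 (should be 0)
  u_3 · u_2 = 0 (should be 0)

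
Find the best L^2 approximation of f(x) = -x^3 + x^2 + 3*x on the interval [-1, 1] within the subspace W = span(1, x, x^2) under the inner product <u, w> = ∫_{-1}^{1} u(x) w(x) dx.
g(x) = x^2 + 12*x/5

The best approximation g ∈ W is the orthogonal projection of f onto W. Writing g = a_0 + a_1 x + a_2 x^2, the coefficients solve the normal equations G · a = b where
  G_{ij} = <φ_i, φ_j> and b_i = <f, φ_i>, with φ_0 = 1, φ_1 = x, φ_2 = x^2.
G =
  [2, 0, 2/3]
  [0, 2/3, 0]
  [2/3, 0, 2/5],
b = (2/3, 8/5, 2/5).
Solving gives a_0 = 0, a_1 = 12/5, a_2 = 1, so
  g(x) = x^2 + 12*x/5.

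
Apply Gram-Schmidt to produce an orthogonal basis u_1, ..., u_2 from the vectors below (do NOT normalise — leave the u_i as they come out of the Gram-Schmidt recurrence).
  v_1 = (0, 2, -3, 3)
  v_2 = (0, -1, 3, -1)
Orthogonal basis:
  u_1 = (0, 2, -3, 3)
  u_2 = (0, 3/11, 12/11, 10/11)

Apply the Gram-Schmidt recurrence
  u_1 = v_1
  u_i = v_i − Σ_{j<i} ((v_i · u_j) / (u_j · u_j)) · u_j.

Step by step this gives:
  u_1 = (0, 2, -3, 3)
  u_2 = (0, 3/11, 12/11, 10/11)

Orthogonality check:
  u_2 · u_1 = 0 (should be 0)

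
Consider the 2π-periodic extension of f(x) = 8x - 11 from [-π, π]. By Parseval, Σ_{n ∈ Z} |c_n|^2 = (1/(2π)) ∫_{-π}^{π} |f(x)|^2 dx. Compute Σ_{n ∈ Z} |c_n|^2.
Σ |c_n|^2 = 64π^2/3 + 121

Expand and integrate term by term over [-π, π]:
  ∫ (8x)^2 dx = 64·(2π^3/3); ∫ 2·8·(-11)·x dx = 0 (odd integrand); ∫ (-11)^2 dx = 121·2π.
So (1/(2π)) ∫_{-π}^{π} (8x - 11)^2 dx = 64π^2/3 + 121 = 64π^2/3 + 121.
Parseval ⇒ Σ |c_n|^2 = 64π^2/3 + 121.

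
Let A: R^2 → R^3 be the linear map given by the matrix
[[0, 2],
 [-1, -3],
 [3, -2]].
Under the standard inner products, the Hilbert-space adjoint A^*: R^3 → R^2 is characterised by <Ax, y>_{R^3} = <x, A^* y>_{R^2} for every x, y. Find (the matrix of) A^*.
A^* = A^T =
[[0, -1, 3],
 [2, -3, -2]]

For real matrices with standard dot products, the defining identity <Ax, y> = <x, A^* y> gives (Ax)^T y = x^T (A^*) y, i.e. x^T A^T y = x^T (A^*) y. Since this holds for all x, y, we must have A^* = A^T. Therefore
A^* =
[[0, -1, 3],
 [2, -3, -2]].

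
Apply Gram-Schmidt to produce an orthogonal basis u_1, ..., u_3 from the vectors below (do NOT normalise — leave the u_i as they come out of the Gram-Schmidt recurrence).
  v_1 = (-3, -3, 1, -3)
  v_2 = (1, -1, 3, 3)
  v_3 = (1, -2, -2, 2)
Orthogonal basis:
  u_1 = (-3, -3, 1, -3)
  u_2 = (5/14, -23/14, 45/14, 33/14)
  u_3 = (56/131, -310/131, -282/131, 160/131)

Apply the Gram-Schmidt recurrence
  u_1 = v_1
  u_i = v_i − Σ_{j<i} ((v_i · u_j) / (u_j · u_j)) · u_j.

Step by step this gives:
  u_1 = (-3, -3, 1, -3)
  u_2 = (5/14, -23/14, 45/14, 33/14)
  u_3 = (56/131, -310/131, -282/131, 160/131)

Orthogonality check:
  u_2 · u_1 = 0 (should be 0)
  u_3 · u_1 = 0 (should be 0)
  u_3 · u_2 = 0 (should be 0)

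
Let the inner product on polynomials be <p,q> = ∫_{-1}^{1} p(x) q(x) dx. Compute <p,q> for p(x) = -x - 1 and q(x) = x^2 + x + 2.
<p,q> = -16/3

Expand the product: p(x)·q(x) = -x^3 - 2*x^2 - 3*x - 2.
∫_{-1}^{1} of each monomial x^k gives [2/(k+1) if k even, 0 if k odd]. Integrating term-by-term (or equivalently evaluating the antiderivative F(x) = -x^4/4 - 2*x^3/3 - 3*x^2/2 - 2*x at the endpoints):
  F(1) − F(−1) = -53/12 − (11/12) = -16/3.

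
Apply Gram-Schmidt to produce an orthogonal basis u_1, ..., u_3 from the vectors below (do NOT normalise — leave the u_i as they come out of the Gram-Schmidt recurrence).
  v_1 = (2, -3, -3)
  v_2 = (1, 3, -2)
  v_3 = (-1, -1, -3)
Orthogonal basis:
  u_1 = (2, -3, -3)
  u_2 = (12/11, 63/22, -47/22)
  u_3 = (-645/307, -43/307, -387/307)

Apply the Gram-Schmidt recurrence
  u_1 = v_1
  u_i = v_i − Σ_{j<i} ((v_i · u_j) / (u_j · u_j)) · u_j.

Step by step this gives:
  u_1 = (2, -3, -3)
  u_2 = (12/11, 63/22, -47/22)
  u_3 = (-645/307, -43/307, -387/307)

Orthogonality check:
  u_2 · u_1 = 0 (should be 0)
  u_3 · u_1 = 0 (should be 0)
  u_3 · u_2 = 0 (should be 0)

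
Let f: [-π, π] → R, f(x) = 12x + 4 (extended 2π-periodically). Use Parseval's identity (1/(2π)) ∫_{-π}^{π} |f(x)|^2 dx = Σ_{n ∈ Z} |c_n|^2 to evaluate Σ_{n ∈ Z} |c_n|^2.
Σ |c_n|^2 = 48π^2 + 16

Expand and integrate term by term over [-π, π]:
  ∫ (12x)^2 dx = 144·(2π^3/3); ∫ 2·12·(4)·x dx = 0 (odd integrand); ∫ 4^2 dx = 16·2π.
So (1/(2π)) ∫_{-π}^{π} (12x + 4)^2 dx = 144π^2/3 + 16 = 48π^2 + 16.
Parseval ⇒ Σ |c_n|^2 = 48π^2 + 16.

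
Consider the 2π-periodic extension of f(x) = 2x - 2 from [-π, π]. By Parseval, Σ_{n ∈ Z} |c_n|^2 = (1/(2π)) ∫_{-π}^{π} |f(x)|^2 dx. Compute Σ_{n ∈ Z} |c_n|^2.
Σ |c_n|^2 = 4π^2/3 + 4

Expand and integrate term by term over [-π, π]:
  ∫ (2x)^2 dx = 4·(2π^3/3); ∫ 2·2·(-2)·x dx = 0 (odd integrand); ∫ (-2)^2 dx = 4·2π.
So (1/(2π)) ∫_{-π}^{π} (2x - 2)^2 dx = 4π^2/3 + 4 = 4π^2/3 + 4.
Parseval ⇒ Σ |c_n|^2 = 4π^2/3 + 4.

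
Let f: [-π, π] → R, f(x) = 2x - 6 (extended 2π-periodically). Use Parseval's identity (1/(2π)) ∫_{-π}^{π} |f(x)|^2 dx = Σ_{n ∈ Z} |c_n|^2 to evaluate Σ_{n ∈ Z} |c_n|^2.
Σ |c_n|^2 = 4π^2/3 + 36

Expand and integrate term by term over [-π, π]:
  ∫ (2x)^2 dx = 4·(2π^3/3); ∫ 2·2·(-6)·x dx = 0 (odd integrand); ∫ (-6)^2 dx = 36·2π.
So (1/(2π)) ∫_{-π}^{π} (2x - 6)^2 dx = 4π^2/3 + 36 = 4π^2/3 + 36.
Parseval ⇒ Σ |c_n|^2 = 4π^2/3 + 36.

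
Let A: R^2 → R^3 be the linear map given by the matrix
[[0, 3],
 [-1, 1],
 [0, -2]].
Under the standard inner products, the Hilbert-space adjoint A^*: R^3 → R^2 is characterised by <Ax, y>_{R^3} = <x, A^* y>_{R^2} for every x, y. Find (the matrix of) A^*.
A^* = A^T =
[[0, -1, 0],
 [3, 1, -2]]

For real matrices with standard dot products, the defining identity <Ax, y> = <x, A^* y> gives (Ax)^T y = x^T (A^*) y, i.e. x^T A^T y = x^T (A^*) y. Since this holds for all x, y, we must have A^* = A^T. Therefore
A^* =
[[0, -1, 0],
 [3, 1, -2]].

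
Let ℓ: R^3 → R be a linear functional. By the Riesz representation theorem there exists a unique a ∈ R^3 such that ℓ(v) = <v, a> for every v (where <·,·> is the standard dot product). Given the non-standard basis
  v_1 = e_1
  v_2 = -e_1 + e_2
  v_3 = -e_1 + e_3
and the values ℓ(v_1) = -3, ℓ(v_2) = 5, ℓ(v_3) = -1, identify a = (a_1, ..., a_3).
a = (-3, 2, -4)

Write a = (a_1, ..., a_3) in the standard basis. For each basis vector v_i, ℓ(v_i) = <v_i, a> is a linear equation in the a_j's. Collect the n equations into a matrix system V a = ℓ, where row i of V is v_i (expressed in the standard basis). Since V is invertible (lower-triangular with 1s on the diagonal, up to permutation), solve by back-substitution:
  V =
[[1, 0, 0],
 [-1, 1, 0],
 [-1, 0, 1]]
  V a = (-3, 5, -1)
Solving gives a = (-3, 2, -4).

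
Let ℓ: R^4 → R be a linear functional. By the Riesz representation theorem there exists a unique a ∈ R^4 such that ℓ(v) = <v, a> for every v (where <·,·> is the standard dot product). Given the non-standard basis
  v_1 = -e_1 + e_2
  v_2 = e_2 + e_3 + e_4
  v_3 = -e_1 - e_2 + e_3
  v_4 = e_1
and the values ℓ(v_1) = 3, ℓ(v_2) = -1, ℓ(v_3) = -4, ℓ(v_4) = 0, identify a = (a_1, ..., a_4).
a = (0, 3, -1, -3)

Write a = (a_1, ..., a_4) in the standard basis. For each basis vector v_i, ℓ(v_i) = <v_i, a> is a linear equation in the a_j's. Collect the n equations into a matrix system V a = ℓ, where row i of V is v_i (expressed in the standard basis). Since V is invertible (lower-triangular with 1s on the diagonal, up to permutation), solve by back-substitution:
  V =
[[-1, 1, 0, 0],
 [0, 1, 1, 1],
 [-1, -1, 1, 0],
 [1, 0, 0, 0]]
  V a = (3, -1, -4, 0)
Solving gives a = (0, 3, -1, -3).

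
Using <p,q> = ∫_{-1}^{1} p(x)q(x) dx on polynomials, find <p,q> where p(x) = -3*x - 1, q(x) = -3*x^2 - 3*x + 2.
<p,q> = 4

Expand the product: p(x)·q(x) = 9*x^3 + 12*x^2 - 3*x - 2.
∫_{-1}^{1} of each monomial x^k gives [2/(k+1) if k even, 0 if k odd]. Integrating term-by-term (or equivalently evaluating the antiderivative F(x) = 9*x^4/4 + 4*x^3 - 3*x^2/2 - 2*x at the endpoints):
  F(1) − F(−1) = 11/4 − (-5/4) = 4.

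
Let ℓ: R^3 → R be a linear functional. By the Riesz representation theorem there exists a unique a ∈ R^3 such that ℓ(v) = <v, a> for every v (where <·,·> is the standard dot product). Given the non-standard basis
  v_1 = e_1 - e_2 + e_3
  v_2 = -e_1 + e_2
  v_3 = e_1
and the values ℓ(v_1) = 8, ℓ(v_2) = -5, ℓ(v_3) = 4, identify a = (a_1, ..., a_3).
a = (4, -1, 3)

Write a = (a_1, ..., a_3) in the standard basis. For each basis vector v_i, ℓ(v_i) = <v_i, a> is a linear equation in the a_j's. Collect the n equations into a matrix system V a = ℓ, where row i of V is v_i (expressed in the standard basis). Since V is invertible (lower-triangular with 1s on the diagonal, up to permutation), solve by back-substitution:
  V =
[[1, -1, 1],
 [-1, 1, 0],
 [1, 0, 0]]
  V a = (8, -5, 4)
Solving gives a = (4, -1, 3).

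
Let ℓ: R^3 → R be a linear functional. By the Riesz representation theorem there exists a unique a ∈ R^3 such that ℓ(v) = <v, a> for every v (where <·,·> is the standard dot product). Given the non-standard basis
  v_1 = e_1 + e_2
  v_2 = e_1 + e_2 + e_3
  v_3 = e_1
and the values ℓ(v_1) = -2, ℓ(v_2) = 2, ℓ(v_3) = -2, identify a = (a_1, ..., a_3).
a = (-2, 0, 4)

Write a = (a_1, ..., a_3) in the standard basis. For each basis vector v_i, ℓ(v_i) = <v_i, a> is a linear equation in the a_j's. Collect the n equations into a matrix system V a = ℓ, where row i of V is v_i (expressed in the standard basis). Since V is invertible (lower-triangular with 1s on the diagonal, up to permutation), solve by back-substitution:
  V =
[[1, 1, 0],
 [1, 1, 1],
 [1, 0, 0]]
  V a = (-2, 2, -2)
Solving gives a = (-2, 0, 4).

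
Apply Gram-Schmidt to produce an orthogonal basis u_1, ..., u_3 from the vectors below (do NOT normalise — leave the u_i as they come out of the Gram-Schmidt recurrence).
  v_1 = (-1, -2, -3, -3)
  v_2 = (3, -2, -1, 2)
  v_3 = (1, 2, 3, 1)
Orthogonal basis:
  u_1 = (-1, -2, -3, -3)
  u_2 = (67/23, -50/23, -29/23, 40/23)
  u_3 = (34/41, 4/41, 22/41, -36/41)

Apply the Gram-Schmidt recurrence
  u_1 = v_1
  u_i = v_i − Σ_{j<i} ((v_i · u_j) / (u_j · u_j)) · u_j.

Step by step this gives:
  u_1 = (-1, -2, -3, -3)
  u_2 = (67/23, -50/23, -29/23, 40/23)
  u_3 = (34/41, 4/41, 22/41, -36/41)

Orthogonality check:
  u_2 · u_1 = 0 (should be 0)
  u_3 · u_1 = 0 (should be 0)
  u_3 · u_2 = 0 (should be 0)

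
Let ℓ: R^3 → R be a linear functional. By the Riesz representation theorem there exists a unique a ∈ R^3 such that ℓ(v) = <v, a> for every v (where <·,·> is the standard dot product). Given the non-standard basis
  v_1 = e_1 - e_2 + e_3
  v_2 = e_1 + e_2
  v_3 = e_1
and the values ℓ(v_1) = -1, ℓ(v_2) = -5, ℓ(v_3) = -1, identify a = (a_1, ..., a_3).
a = (-1, -4, -4)

Write a = (a_1, ..., a_3) in the standard basis. For each basis vector v_i, ℓ(v_i) = <v_i, a> is a linear equation in the a_j's. Collect the n equations into a matrix system V a = ℓ, where row i of V is v_i (expressed in the standard basis). Since V is invertible (lower-triangular with 1s on the diagonal, up to permutation), solve by back-substitution:
  V =
[[1, -1, 1],
 [1, 1, 0],
 [1, 0, 0]]
  V a = (-1, -5, -1)
Solving gives a = (-1, -4, -4).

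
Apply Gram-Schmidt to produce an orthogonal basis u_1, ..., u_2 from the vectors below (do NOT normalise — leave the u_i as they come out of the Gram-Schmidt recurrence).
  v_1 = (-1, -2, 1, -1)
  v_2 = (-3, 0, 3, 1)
Orthogonal basis:
  u_1 = (-1, -2, 1, -1)
  u_2 = (-16/7, 10/7, 16/7, 12/7)

Apply the Gram-Schmidt recurrence
  u_1 = v_1
  u_i = v_i − Σ_{j<i} ((v_i · u_j) / (u_j · u_j)) · u_j.

Step by step this gives:
  u_1 = (-1, -2, 1, -1)
  u_2 = (-16/7, 10/7, 16/7, 12/7)

Orthogonality check:
  u_2 · u_1 = 0 (should be 0)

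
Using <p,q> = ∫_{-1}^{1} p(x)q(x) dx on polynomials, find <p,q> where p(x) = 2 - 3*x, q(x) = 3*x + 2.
<p,q> = 2

Expand the product: p(x)·q(x) = 4 - 9*x^2.
∫_{-1}^{1} of each monomial x^k gives [2/(k+1) if k even, 0 if k odd]. Integrating term-by-term (or equivalently evaluating the antiderivative F(x) = -3*x^3 + 4*x at the endpoints):
  F(1) − F(−1) = 1 − (-1) = 2.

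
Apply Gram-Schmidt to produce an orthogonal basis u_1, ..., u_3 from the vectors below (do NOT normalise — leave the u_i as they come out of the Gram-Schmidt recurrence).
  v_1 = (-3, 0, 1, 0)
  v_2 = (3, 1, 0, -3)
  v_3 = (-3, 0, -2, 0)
Orthogonal basis:
  u_1 = (-3, 0, 1, 0)
  u_2 = (3/10, 1, 9/10, -3)
  u_3 = (-90/109, 27/109, -270/109, -81/109)

Apply the Gram-Schmidt recurrence
  u_1 = v_1
  u_i = v_i − Σ_{j<i} ((v_i · u_j) / (u_j · u_j)) · u_j.

Step by step this gives:
  u_1 = (-3, 0, 1, 0)
  u_2 = (3/10, 1, 9/10, -3)
  u_3 = (-90/109, 27/109, -270/109, -81/109)

Orthogonality check:
  u_2 · u_1 = 0 (should be 0)
  u_3 · u_1 = 0 (should be 0)
  u_3 · u_2 = 0 (should be 0)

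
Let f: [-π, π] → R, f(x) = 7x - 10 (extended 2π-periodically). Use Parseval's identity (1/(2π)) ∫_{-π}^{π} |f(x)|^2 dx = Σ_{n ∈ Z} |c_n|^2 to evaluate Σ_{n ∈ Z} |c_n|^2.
Σ |c_n|^2 = 49π^2/3 + 100

Expand and integrate term by term over [-π, π]:
  ∫ (7x)^2 dx = 49·(2π^3/3); ∫ 2·7·(-10)·x dx = 0 (odd integrand); ∫ (-10)^2 dx = 100·2π.
So (1/(2π)) ∫_{-π}^{π} (7x - 10)^2 dx = 49π^2/3 + 100 = 49π^2/3 + 100.
Parseval ⇒ Σ |c_n|^2 = 49π^2/3 + 100.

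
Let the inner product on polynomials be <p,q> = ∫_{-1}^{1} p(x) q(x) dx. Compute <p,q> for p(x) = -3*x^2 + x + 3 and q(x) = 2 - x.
<p,q> = 22/3

Expand the product: p(x)·q(x) = 3*x^3 - 7*x^2 - x + 6.
∫_{-1}^{1} of each monomial x^k gives [2/(k+1) if k even, 0 if k odd]. Integrating term-by-term (or equivalently evaluating the antiderivative F(x) = 3*x^4/4 - 7*x^3/3 - x^2/2 + 6*x at the endpoints):
  F(1) − F(−1) = 47/12 − (-41/12) = 22/3.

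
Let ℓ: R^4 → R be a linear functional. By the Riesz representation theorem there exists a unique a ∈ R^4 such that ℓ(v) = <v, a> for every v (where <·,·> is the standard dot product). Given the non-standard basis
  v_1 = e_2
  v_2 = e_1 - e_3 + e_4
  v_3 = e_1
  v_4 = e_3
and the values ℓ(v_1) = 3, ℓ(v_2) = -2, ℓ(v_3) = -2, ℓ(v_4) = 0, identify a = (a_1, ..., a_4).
a = (-2, 3, 0, 0)

Write a = (a_1, ..., a_4) in the standard basis. For each basis vector v_i, ℓ(v_i) = <v_i, a> is a linear equation in the a_j's. Collect the n equations into a matrix system V a = ℓ, where row i of V is v_i (expressed in the standard basis). Since V is invertible (lower-triangular with 1s on the diagonal, up to permutation), solve by back-substitution:
  V =
[[0, 1, 0, 0],
 [1, 0, -1, 1],
 [1, 0, 0, 0],
 [0, 0, 1, 0]]
  V a = (3, -2, -2, 0)
Solving gives a = (-2, 3, 0, 0).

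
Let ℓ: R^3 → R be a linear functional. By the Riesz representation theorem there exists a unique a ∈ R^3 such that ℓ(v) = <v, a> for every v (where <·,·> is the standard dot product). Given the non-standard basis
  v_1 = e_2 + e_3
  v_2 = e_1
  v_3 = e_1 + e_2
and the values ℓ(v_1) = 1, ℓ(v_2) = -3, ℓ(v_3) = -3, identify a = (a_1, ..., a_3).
a = (-3, 0, 1)

Write a = (a_1, ..., a_3) in the standard basis. For each basis vector v_i, ℓ(v_i) = <v_i, a> is a linear equation in the a_j's. Collect the n equations into a matrix system V a = ℓ, where row i of V is v_i (expressed in the standard basis). Since V is invertible (lower-triangular with 1s on the diagonal, up to permutation), solve by back-substitution:
  V =
[[0, 1, 1],
 [1, 0, 0],
 [1, 1, 0]]
  V a = (1, -3, -3)
Solving gives a = (-3, 0, 1).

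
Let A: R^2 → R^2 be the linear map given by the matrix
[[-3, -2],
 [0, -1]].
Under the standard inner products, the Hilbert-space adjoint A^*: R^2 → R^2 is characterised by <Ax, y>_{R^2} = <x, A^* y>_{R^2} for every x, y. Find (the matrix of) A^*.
A^* = A^T =
[[-3, 0],
 [-2, -1]]

For real matrices with standard dot products, the defining identity <Ax, y> = <x, A^* y> gives (Ax)^T y = x^T (A^*) y, i.e. x^T A^T y = x^T (A^*) y. Since this holds for all x, y, we must have A^* = A^T. Therefore
A^* =
[[-3, 0],
 [-2, -1]].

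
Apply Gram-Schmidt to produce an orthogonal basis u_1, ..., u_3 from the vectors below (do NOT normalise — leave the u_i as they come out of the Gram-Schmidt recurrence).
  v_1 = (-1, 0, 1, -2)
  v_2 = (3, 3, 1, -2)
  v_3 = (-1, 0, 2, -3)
Orthogonal basis:
  u_1 = (-1, 0, 1, -2)
  u_2 = (10/3, 3, 2/3, -4/3)
  u_3 = (27/134, -18/67, 59/134, 8/67)

Apply the Gram-Schmidt recurrence
  u_1 = v_1
  u_i = v_i − Σ_{j<i} ((v_i · u_j) / (u_j · u_j)) · u_j.

Step by step this gives:
  u_1 = (-1, 0, 1, -2)
  u_2 = (10/3, 3, 2/3, -4/3)
  u_3 = (27/134, -18/67, 59/134, 8/67)

Orthogonality check:
  u_2 · u_1 = 0 (should be 0)
  u_3 · u_1 = 0 (should be 0)
  u_3 · u_2 = 0 (should be 0)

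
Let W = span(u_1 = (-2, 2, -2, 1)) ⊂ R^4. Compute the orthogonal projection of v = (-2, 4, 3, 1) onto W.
proj_W(v) = (-14/13, 14/13, -14/13, 7/13)

Set up U = [u_1 | ... | u_1] ∈ R^(4×1). The projector onto W = col(U) is P = U (U^T U)^(-1) U^T.
Compute U^T U =
  [13],
and U^T v = (7).
Solve U^T U · c = U^T v for the coefficients: c = (7/13). The projection is proj_W(v) = U c.
Check: (v - proj_W(v)) · u_1 = 0  (should be 0).
Result: proj_W(v) = (-14/13, 14/13, -14/13, 7/13).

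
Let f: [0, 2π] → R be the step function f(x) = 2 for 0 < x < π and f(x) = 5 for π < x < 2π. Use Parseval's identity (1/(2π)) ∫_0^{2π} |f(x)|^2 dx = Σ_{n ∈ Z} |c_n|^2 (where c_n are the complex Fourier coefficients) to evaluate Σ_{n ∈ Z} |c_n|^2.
Σ |c_n|^2 = 29/2

Parseval equates the L^2 energy of f (normalised by 1/(2π)) with the ℓ^2 sum of its Fourier coefficients: (1/(2π)) ∫_0^{2π} |f|^2 = Σ |c_n|^2.
Compute the left side: (1/(2π)) [∫_0^π 2^2 dx + ∫_π^{2π} 5^2 dx] = (1/(2π)) · (4π + 25π) = (4 + 25)/2 = 29/2.
So Σ_{n ∈ Z} |c_n|^2 = 29/2.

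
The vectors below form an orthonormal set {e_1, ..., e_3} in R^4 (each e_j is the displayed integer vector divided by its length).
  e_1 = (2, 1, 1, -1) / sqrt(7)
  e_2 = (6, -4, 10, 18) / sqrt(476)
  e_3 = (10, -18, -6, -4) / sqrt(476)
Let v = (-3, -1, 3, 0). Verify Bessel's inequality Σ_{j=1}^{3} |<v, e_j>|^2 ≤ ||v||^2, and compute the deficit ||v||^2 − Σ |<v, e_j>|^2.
Σ |<v, e_j>|^2 = 33/7; ||v||^2 = 19; deficit = 100/7

Write each e_j = u_j / sqrt(<u_j, u_j>) where u_j is the displayed integer vector. Then <v, e_j> = <v, u_j> / sqrt(<u_j, u_j>), so |<v, e_j>|^2 = <v, u_j>^2 / <u_j, u_j>.
Coefficients: <v, e_1> = -4/sqrt(7), <v, e_2> = 16/sqrt(476), <v, e_3> = -30/sqrt(476).
Square and sum: Σ |<v, e_j>|^2 = 33/7.
Compute ||v||^2 = v·v = 19.
Deficit = 19 − 33/7 = 100/7 ≥ 0, confirming Bessel's inequality. (The deficit equals ||v − Σ <v,e_j> e_j||^2, the squared distance from v to span{e_j}.)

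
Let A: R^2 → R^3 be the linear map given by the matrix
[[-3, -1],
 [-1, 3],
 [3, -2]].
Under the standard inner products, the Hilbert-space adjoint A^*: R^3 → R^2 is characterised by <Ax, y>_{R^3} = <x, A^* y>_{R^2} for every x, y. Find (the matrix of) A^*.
A^* = A^T =
[[-3, -1, 3],
 [-1, 3, -2]]

For real matrices with standard dot products, the defining identity <Ax, y> = <x, A^* y> gives (Ax)^T y = x^T (A^*) y, i.e. x^T A^T y = x^T (A^*) y. Since this holds for all x, y, we must have A^* = A^T. Therefore
A^* =
[[-3, -1, 3],
 [-1, 3, -2]].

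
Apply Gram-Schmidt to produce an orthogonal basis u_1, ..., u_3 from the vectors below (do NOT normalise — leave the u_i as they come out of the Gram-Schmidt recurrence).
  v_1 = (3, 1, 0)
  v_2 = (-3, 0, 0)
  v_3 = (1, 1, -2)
Orthogonal basis:
  u_1 = (3, 1, 0)
  u_2 = (-3/10, 9/10, 0)
  u_3 = (0, 0, -2)

Apply the Gram-Schmidt recurrence
  u_1 = v_1
  u_i = v_i − Σ_{j<i} ((v_i · u_j) / (u_j · u_j)) · u_j.

Step by step this gives:
  u_1 = (3, 1, 0)
  u_2 = (-3/10, 9/10, 0)
  u_3 = (0, 0, -2)

Orthogonality check:
  u_2 · u_1 = 0 (should be 0)
  u_3 · u_1 = 0 (should be 0)
  u_3 · u_2 = 0 (should be 0)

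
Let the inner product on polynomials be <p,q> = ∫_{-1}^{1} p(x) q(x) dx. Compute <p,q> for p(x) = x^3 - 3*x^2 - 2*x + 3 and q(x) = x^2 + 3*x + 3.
<p,q> = 10

Expand the product: p(x)·q(x) = x^5 - 8*x^3 - 12*x^2 + 3*x + 9.
∫_{-1}^{1} of each monomial x^k gives [2/(k+1) if k even, 0 if k odd]. Integrating term-by-term (or equivalently evaluating the antiderivative F(x) = x^6/6 - 2*x^4 - 4*x^3 + 3*x^2/2 + 9*x at the endpoints):
  F(1) − F(−1) = 14/3 − (-16/3) = 10.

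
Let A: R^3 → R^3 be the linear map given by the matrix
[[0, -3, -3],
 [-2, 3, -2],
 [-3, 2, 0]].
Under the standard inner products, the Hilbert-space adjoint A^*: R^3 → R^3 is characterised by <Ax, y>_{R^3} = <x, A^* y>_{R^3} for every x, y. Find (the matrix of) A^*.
A^* = A^T =
[[0, -2, -3],
 [-3, 3, 2],
 [-3, -2, 0]]

For real matrices with standard dot products, the defining identity <Ax, y> = <x, A^* y> gives (Ax)^T y = x^T (A^*) y, i.e. x^T A^T y = x^T (A^*) y. Since this holds for all x, y, we must have A^* = A^T. Therefore
A^* =
[[0, -2, -3],
 [-3, 3, 2],
 [-3, -2, 0]].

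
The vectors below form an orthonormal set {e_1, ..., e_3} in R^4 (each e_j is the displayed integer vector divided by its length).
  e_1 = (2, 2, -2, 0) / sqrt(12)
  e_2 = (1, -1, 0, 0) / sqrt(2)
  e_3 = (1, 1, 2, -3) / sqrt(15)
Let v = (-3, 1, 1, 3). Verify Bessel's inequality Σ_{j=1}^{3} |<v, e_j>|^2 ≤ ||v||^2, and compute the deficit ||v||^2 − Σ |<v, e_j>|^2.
Σ |<v, e_j>|^2 = 82/5; ||v||^2 = 20; deficit = 18/5

Write each e_j = u_j / sqrt(<u_j, u_j>) where u_j is the displayed integer vector. Then <v, e_j> = <v, u_j> / sqrt(<u_j, u_j>), so |<v, e_j>|^2 = <v, u_j>^2 / <u_j, u_j>.
Coefficients: <v, e_1> = -6/sqrt(12), <v, e_2> = -4/sqrt(2), <v, e_3> = -9/sqrt(15).
Square and sum: Σ |<v, e_j>|^2 = 82/5.
Compute ||v||^2 = v·v = 20.
Deficit = 20 − 82/5 = 18/5 ≥ 0, confirming Bessel's inequality. (The deficit equals ||v − Σ <v,e_j> e_j||^2, the squared distance from v to span{e_j}.)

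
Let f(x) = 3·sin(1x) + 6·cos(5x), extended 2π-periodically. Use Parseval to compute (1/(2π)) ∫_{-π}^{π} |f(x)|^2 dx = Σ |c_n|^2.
Σ |c_n|^2 = 45/2

Expand |f|^2 and use orthogonality of {sin(nx), cos(mx)} on [-π, π]:
  ∫_{-π}^{π} sin(nx)^2 dx = π, ∫ cos(mx)^2 dx = π, and cross terms integrate to 0.
So ∫_{-π}^{π} f(x)^2 dx = 3^2 · π + 6^2 · π = (9 + 36)π.
Divide by 2π: (9 + 36)/2 = 45/2.
By Parseval, this equals Σ |c_n|^2.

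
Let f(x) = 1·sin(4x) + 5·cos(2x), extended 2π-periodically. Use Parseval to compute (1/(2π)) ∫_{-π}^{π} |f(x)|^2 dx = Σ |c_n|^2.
Σ |c_n|^2 = 13

Expand |f|^2 and use orthogonality of {sin(nx), cos(mx)} on [-π, π]:
  ∫_{-π}^{π} sin(nx)^2 dx = π, ∫ cos(mx)^2 dx = π, and cross terms integrate to 0.
So ∫_{-π}^{π} f(x)^2 dx = 1^2 · π + 5^2 · π = (1 + 25)π.
Divide by 2π: (1 + 25)/2 = 13.
By Parseval, this equals Σ |c_n|^2.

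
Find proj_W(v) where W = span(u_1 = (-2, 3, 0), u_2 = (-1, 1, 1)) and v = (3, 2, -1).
proj_W(v) = (3/7, 2/7, -13/7)

Set up U = [u_1 | ... | u_2] ∈ R^(3×2). The projector onto W = col(U) is P = U (U^T U)^(-1) U^T.
Compute U^T U =
  [13, 5]
  [5, 3],
and U^T v = (0, -2).
Solve U^T U · c = U^T v for the coefficients: c = (5/7, -13/7). The projection is proj_W(v) = U c.
Check: (v - proj_W(v)) · u_1 = 0  (should be 0).
Check: (v - proj_W(v)) · u_2 = 0  (should be 0).
Result: proj_W(v) = (3/7, 2/7, -13/7).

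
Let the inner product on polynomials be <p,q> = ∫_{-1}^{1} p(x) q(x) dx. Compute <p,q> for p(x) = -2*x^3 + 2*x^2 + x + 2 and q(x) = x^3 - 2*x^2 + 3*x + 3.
<p,q> = 1172/105

Expand the product: p(x)·q(x) = -2*x^6 + 6*x^5 - 9*x^4 + 5*x^2 + 9*x + 6.
∫_{-1}^{1} of each monomial x^k gives [2/(k+1) if k even, 0 if k odd]. Integrating term-by-term (or equivalently evaluating the antiderivative F(x) = -2*x^7/7 + x^6 - 9*x^5/5 + 5*x^3/3 + 9*x^2/2 + 6*x at the endpoints):
  F(1) − F(−1) = 2327/210 − (-17/210) = 1172/105.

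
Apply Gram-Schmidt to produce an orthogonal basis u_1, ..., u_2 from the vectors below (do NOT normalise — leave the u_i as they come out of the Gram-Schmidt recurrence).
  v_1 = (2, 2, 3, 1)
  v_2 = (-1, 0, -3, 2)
Orthogonal basis:
  u_1 = (2, 2, 3, 1)
  u_2 = (0, 1, -3/2, 5/2)

Apply the Gram-Schmidt recurrence
  u_1 = v_1
  u_i = v_i − Σ_{j<i} ((v_i · u_j) / (u_j · u_j)) · u_j.

Step by step this gives:
  u_1 = (2, 2, 3, 1)
  u_2 = (0, 1, -3/2, 5/2)

Orthogonality check:
  u_2 · u_1 = 0 (should be 0)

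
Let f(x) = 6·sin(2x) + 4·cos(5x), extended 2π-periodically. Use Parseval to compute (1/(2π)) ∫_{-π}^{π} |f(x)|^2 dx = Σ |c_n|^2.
Σ |c_n|^2 = 26

Expand |f|^2 and use orthogonality of {sin(nx), cos(mx)} on [-π, π]:
  ∫_{-π}^{π} sin(nx)^2 dx = π, ∫ cos(mx)^2 dx = π, and cross terms integrate to 0.
So ∫_{-π}^{π} f(x)^2 dx = 6^2 · π + 4^2 · π = (36 + 16)π.
Divide by 2π: (36 + 16)/2 = 26.
By Parseval, this equals Σ |c_n|^2.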